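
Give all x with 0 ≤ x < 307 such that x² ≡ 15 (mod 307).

Since 307 ≡ 3 (mod 4), a square root of 15 is 15^((307+1)/4) = 15^77 mod 307.
Repeated squaring: 15^2≡225, 15^4≡277, 15^8≡286, 15^16≡134, 15^32≡150, 15^64≡89 (mod 307).
15^77 = 15^(64+8+4+1) ≡ 177 (mod 307).
Check: 177² = 31329 ≡ 15 (mod 307). The two roots are 130 and 177.

130, 177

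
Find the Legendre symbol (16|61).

1

Pull out 2^4: since 61 ≡ 5 (mod 8), (2/61) = -1, so (2/61)^4 = +1.
Reached (1/61) = 1. Collecting the sign flips along the way, the symbol is +1.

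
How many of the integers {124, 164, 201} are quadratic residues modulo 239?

2

(124/239) = +1 → QR.
(164/239) = -1 → non-residue.
(201/239) = +1 → QR.
Total quadratic residues among the 3: 2.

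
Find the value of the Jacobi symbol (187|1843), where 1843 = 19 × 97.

Reciprocity: 187 ≡ 3 and 1843 ≡ 3 (mod 4), so (187/1843) = −(1843/187).
Reduce top mod 187: now compute (160/187).
Pull out 2^5: since 187 ≡ 3 (mod 8), (2/187) = -1, so (2/187)^5 = -1.
Reciprocity: 5 ≡ 1 and 187 ≡ 3 (mod 4), so (5/187) = +(187/5).
Reduce top mod 5: now compute (2/5).
Pull out 2: since 5 ≡ 5 (mod 8), (2/5) = -1.
Reached (1/5) = 1. Collecting the sign flips along the way, the symbol is -1.

-1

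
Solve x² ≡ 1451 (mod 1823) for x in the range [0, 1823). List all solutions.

643, 1180

Since 1823 ≡ 3 (mod 4), a square root of 1451 is 1451^((1823+1)/4) = 1451^456 mod 1823.
Repeated squaring: 1451^2≡1659, 1451^4≡1374, 1451^8≡1071, 1451^16≡374, 1451^32≡1328, 1451^64≡743, 1451^128≡1503, 1451^256≡312 (mod 1823).
1451^456 = 1451^(256+128+64+8) ≡ 1180 (mod 1823).
Check: 1180² = 1392400 ≡ 1451 (mod 1823). The two roots are 643 and 1180.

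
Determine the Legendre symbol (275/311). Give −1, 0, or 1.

Euler's criterion: (275/311) ≡ 275^155 (mod 311).
275^2 ≡ 52 (mod 311)
275^4 ≡ 216 (mod 311)
275^8 ≡ 6 (mod 311)
275^16 ≡ 36 (mod 311)
275^32 ≡ 52 (mod 311)
275^64 ≡ 216 (mod 311)
275^128 ≡ 6 (mod 311)
275^155 = 275^(128+16+8+2+1) ≡ 310 (mod 311).
Result is 310 ≡ −1, so (275/311) = −1.

-1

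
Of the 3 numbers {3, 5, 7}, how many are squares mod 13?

(3/13) = +1 → QR.
(5/13) = -1 → non-residue.
(7/13) = -1 → non-residue.
Total quadratic residues among the 3: 1.

1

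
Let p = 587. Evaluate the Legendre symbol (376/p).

-1

Pull out 2^3: since 587 ≡ 3 (mod 8), (2/587) = -1, so (2/587)^3 = -1.
Reciprocity: 47 ≡ 3 and 587 ≡ 3 (mod 4), so (47/587) = −(587/47).
Reduce top mod 47: now compute (23/47).
Reciprocity: 23 ≡ 3 and 47 ≡ 3 (mod 4), so (23/47) = −(47/23).
Reduce top mod 23: now compute (1/23).
Reached (1/23) = 1. Collecting the sign flips along the way, the symbol is -1.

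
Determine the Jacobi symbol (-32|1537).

First reduce: -32 ≡ 1505 (mod 1537).
Reciprocity: 1505 ≡ 1 and 1537 ≡ 1 (mod 4), so (1505/1537) = +(1537/1505).
Reduce top mod 1505: now compute (32/1505).
Pull out 2^5: since 1505 ≡ 1 (mod 8), (2/1505) = +1, so (2/1505)^5 = +1.
Reached (1/1505) = 1. Collecting the sign flips along the way, the symbol is +1.

1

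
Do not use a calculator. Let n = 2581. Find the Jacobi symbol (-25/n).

First reduce: -25 ≡ 2556 (mod 2581).
Pull out 2^2: since 2581 ≡ 5 (mod 8), (2/2581) = -1, so (2/2581)^2 = +1.
Reciprocity: 639 ≡ 3 and 2581 ≡ 1 (mod 4), so (639/2581) = +(2581/639).
Reduce top mod 639: now compute (25/639).
Reciprocity: 25 ≡ 1 and 639 ≡ 3 (mod 4), so (25/639) = +(639/25).
Reduce top mod 25: now compute (14/25).
Pull out 2: since 25 ≡ 1 (mod 8), (2/25) = +1.
Reciprocity: 7 ≡ 3 and 25 ≡ 1 (mod 4), so (7/25) = +(25/7).
Reduce top mod 7: now compute (4/7).
Pull out 2^2: since 7 ≡ 7 (mod 8), (2/7) = +1, so (2/7)^2 = +1.
Reached (1/7) = 1. Collecting the sign flips along the way, the symbol is +1.

1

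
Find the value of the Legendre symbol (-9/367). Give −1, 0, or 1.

-1

First reduce: -9 ≡ 358 (mod 367).
Pull out 2: since 367 ≡ 7 (mod 8), (2/367) = +1.
Reciprocity: 179 ≡ 3 and 367 ≡ 3 (mod 4), so (179/367) = −(367/179).
Reduce top mod 179: now compute (9/179).
Reciprocity: 9 ≡ 1 and 179 ≡ 3 (mod 4), so (9/179) = +(179/9).
Reduce top mod 9: now compute (8/9).
Pull out 2^3: since 9 ≡ 1 (mod 8), (2/9) = +1, so (2/9)^3 = +1.
Reached (1/9) = 1. Collecting the sign flips along the way, the symbol is -1.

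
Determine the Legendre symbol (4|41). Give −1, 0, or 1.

1

Pull out 2^2: since 41 ≡ 1 (mod 8), (2/41) = +1, so (2/41)^2 = +1.
Reached (1/41) = 1. Collecting the sign flips along the way, the symbol is +1.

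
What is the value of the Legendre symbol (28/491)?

Pull out 2^2: since 491 ≡ 3 (mod 8), (2/491) = -1, so (2/491)^2 = +1.
Reciprocity: 7 ≡ 3 and 491 ≡ 3 (mod 4), so (7/491) = −(491/7).
Reduce top mod 7: now compute (1/7).
Reached (1/7) = 1. Collecting the sign flips along the way, the symbol is -1.

-1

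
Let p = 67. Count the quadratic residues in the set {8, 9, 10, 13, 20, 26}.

3

(8/67) = -1 → non-residue.
(9/67) = +1 → QR.
(10/67) = +1 → QR.
(13/67) = -1 → non-residue.
(20/67) = -1 → non-residue.
(26/67) = +1 → QR.
Total quadratic residues among the 6: 3.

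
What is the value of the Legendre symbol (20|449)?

1

Euler's criterion: (20/449) ≡ 20^224 (mod 449).
20^2 ≡ 400 (mod 449)
20^4 ≡ 156 (mod 449)
20^8 ≡ 90 (mod 449)
20^16 ≡ 18 (mod 449)
20^32 ≡ 324 (mod 449)
20^64 ≡ 359 (mod 449)
20^128 ≡ 18 (mod 449)
20^224 = 20^(128+64+32) ≡ 1 (mod 449).
Result is 1, so (20/449) = 1.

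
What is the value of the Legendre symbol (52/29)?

1

Euler's criterion: (52/29) ≡ 23^14 (mod 29).
23^2 ≡ 7 (mod 29)
23^4 ≡ 20 (mod 29)
23^8 ≡ 23 (mod 29)
23^14 = 23^(8+4+2) ≡ 1 (mod 29).
Result is 1, so (52/29) = 1.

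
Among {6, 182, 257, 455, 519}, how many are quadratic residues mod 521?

1

(6/521) = -1 → non-residue.
(182/521) = -1 → non-residue.
(257/521) = -1 → non-residue.
(455/521) = -1 → non-residue.
(519/521) = +1 → QR.
Total quadratic residues among the 5: 1.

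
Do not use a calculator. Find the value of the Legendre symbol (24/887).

1

Euler's criterion: (24/887) ≡ 24^443 (mod 887).
24^2 ≡ 576 (mod 887)
24^4 ≡ 38 (mod 887)
24^8 ≡ 557 (mod 887)
24^16 ≡ 686 (mod 887)
24^32 ≡ 486 (mod 887)
24^64 ≡ 254 (mod 887)
24^128 ≡ 652 (mod 887)
24^256 ≡ 231 (mod 887)
24^443 = 24^(256+128+32+16+8+2+1) ≡ 1 (mod 887).
Result is 1, so (24/887) = 1.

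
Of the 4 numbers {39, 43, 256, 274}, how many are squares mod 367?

(39/367) = -1 → non-residue.
(43/367) = -1 → non-residue.
(256/367) = +1 → QR.
(274/367) = +1 → QR.
Total quadratic residues among the 4: 2.

2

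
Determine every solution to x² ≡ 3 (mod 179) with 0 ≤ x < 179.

Since 179 ≡ 3 (mod 4), a square root of 3 is 3^((179+1)/4) = 3^45 mod 179.
Repeated squaring: 3^2≡9, 3^4≡81, 3^8≡117, 3^16≡85, 3^32≡65 (mod 179).
3^45 = 3^(32+8+4+1) ≡ 19 (mod 179).
Check: 19² = 361 ≡ 3 (mod 179). The two roots are 19 and 160.

19, 160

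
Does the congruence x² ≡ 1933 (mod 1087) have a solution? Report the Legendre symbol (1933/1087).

First reduce: 1933 ≡ 846 (mod 1087).
Pull out 2: since 1087 ≡ 7 (mod 8), (2/1087) = +1.
Reciprocity: 423 ≡ 3 and 1087 ≡ 3 (mod 4), so (423/1087) = −(1087/423).
Reduce top mod 423: now compute (241/423).
Reciprocity: 241 ≡ 1 and 423 ≡ 3 (mod 4), so (241/423) = +(423/241).
Reduce top mod 241: now compute (182/241).
Pull out 2: since 241 ≡ 1 (mod 8), (2/241) = +1.
Reciprocity: 91 ≡ 3 and 241 ≡ 1 (mod 4), so (91/241) = +(241/91).
Reduce top mod 91: now compute (59/91).
Reciprocity: 59 ≡ 3 and 91 ≡ 3 (mod 4), so (59/91) = −(91/59).
Reduce top mod 59: now compute (32/59).
Pull out 2^5: since 59 ≡ 3 (mod 8), (2/59) = -1, so (2/59)^5 = -1.
Reached (1/59) = 1. Collecting the sign flips along the way, the symbol is -1.

-1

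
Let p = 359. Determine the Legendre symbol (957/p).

Euler's criterion: (957/359) ≡ 239^179 (mod 359).
239^2 ≡ 40 (mod 359)
239^4 ≡ 164 (mod 359)
239^8 ≡ 330 (mod 359)
239^16 ≡ 123 (mod 359)
239^32 ≡ 51 (mod 359)
239^64 ≡ 88 (mod 359)
239^128 ≡ 205 (mod 359)
239^179 = 239^(128+32+16+2+1) ≡ 358 (mod 359).
Result is 358 ≡ −1, so (957/359) = −1.

-1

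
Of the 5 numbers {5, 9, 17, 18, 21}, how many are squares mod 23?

(5/23) = -1 → non-residue.
(9/23) = +1 → QR.
(17/23) = -1 → non-residue.
(18/23) = +1 → QR.
(21/23) = -1 → non-residue.
Total quadratic residues among the 5: 2.

2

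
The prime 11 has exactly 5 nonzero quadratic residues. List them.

Square k = 1,…,5 (k and 11−k give the same square):
1²=1, 2²=4, 3²=9, 4²≡5, 5²≡3 (mod 11).
So the quadratic residues mod 11 are {1, 3, 4, 5, 9}.

1 3 4 5 9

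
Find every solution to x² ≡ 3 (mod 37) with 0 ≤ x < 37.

15, 22

37 ≡ 1 (mod 4), so we find a root by search.
Trying successive values, 15² = 225 ≡ 3 (mod 37). The other root is 37 − 15 = 22.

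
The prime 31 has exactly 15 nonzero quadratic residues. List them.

1 2 4 5 7 8 9 10 14 16 18 19 20 25 28

Square k = 1,…,15 (k and 31−k give the same square):
1²=1, 2²=4, 3²=9, 4²=16, 5²=25, 6²≡5, 7²≡18, 8²≡2, 9²≡19, 10²≡7, 11²≡28, 12²≡20, 13²≡14, 14²≡10, 15²≡8 (mod 31).
So the quadratic residues mod 31 are {1, 2, 4, 5, 7, 8, 9, 10, 14, 16, 18, 19, 20, 25, 28}.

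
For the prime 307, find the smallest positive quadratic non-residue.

(2/307) = −1, so 2 is the smallest positive non-residue mod 307.

2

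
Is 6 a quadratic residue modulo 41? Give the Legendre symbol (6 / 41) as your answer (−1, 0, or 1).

Euler's criterion: (6/41) ≡ 6^20 (mod 41).
6^2 ≡ 36 (mod 41)
6^4 ≡ 25 (mod 41)
6^8 ≡ 10 (mod 41)
6^16 ≡ 18 (mod 41)
6^20 = 6^(16+4) ≡ 40 (mod 41).
Result is 40 ≡ −1, so (6/41) = −1.

-1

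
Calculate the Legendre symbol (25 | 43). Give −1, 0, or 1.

Reciprocity: 25 ≡ 1 and 43 ≡ 3 (mod 4), so (25/43) = +(43/25).
Reduce top mod 25: now compute (18/25).
Pull out 2: since 25 ≡ 1 (mod 8), (2/25) = +1.
Reciprocity: 9 ≡ 1 and 25 ≡ 1 (mod 4), so (9/25) = +(25/9).
Reduce top mod 9: now compute (7/9).
Reciprocity: 7 ≡ 3 and 9 ≡ 1 (mod 4), so (7/9) = +(9/7).
Reduce top mod 7: now compute (2/7).
Pull out 2: since 7 ≡ 7 (mod 8), (2/7) = +1.
Reached (1/7) = 1. Collecting the sign flips along the way, the symbol is +1.

1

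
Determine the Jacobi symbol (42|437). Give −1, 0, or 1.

-1

Pull out 2: since 437 ≡ 5 (mod 8), (2/437) = -1.
Reciprocity: 21 ≡ 1 and 437 ≡ 1 (mod 4), so (21/437) = +(437/21).
Reduce top mod 21: now compute (17/21).
Reciprocity: 17 ≡ 1 and 21 ≡ 1 (mod 4), so (17/21) = +(21/17).
Reduce top mod 17: now compute (4/17).
Pull out 2^2: since 17 ≡ 1 (mod 8), (2/17) = +1, so (2/17)^2 = +1.
Reached (1/17) = 1. Collecting the sign flips along the way, the symbol is -1.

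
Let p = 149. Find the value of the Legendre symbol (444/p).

First reduce: 444 ≡ 146 (mod 149).
Pull out 2: since 149 ≡ 5 (mod 8), (2/149) = -1.
Reciprocity: 73 ≡ 1 and 149 ≡ 1 (mod 4), so (73/149) = +(149/73).
Reduce top mod 73: now compute (3/73).
Reciprocity: 3 ≡ 3 and 73 ≡ 1 (mod 4), so (3/73) = +(73/3).
Reduce top mod 3: now compute (1/3).
Reached (1/3) = 1. Collecting the sign flips along the way, the symbol is -1.

-1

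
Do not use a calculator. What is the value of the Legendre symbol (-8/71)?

Euler's criterion: (-8/71) ≡ 63^35 (mod 71).
63^2 ≡ 64 (mod 71)
63^4 ≡ 49 (mod 71)
63^8 ≡ 58 (mod 71)
63^16 ≡ 27 (mod 71)
63^32 ≡ 19 (mod 71)
63^35 = 63^(32+2+1) ≡ 70 (mod 71).
Result is 70 ≡ −1, so (-8/71) = −1.

-1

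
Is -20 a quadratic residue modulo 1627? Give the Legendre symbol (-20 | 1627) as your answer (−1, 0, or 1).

1

First reduce: -20 ≡ 1607 (mod 1627).
Reciprocity: 1607 ≡ 3 and 1627 ≡ 3 (mod 4), so (1607/1627) = −(1627/1607).
Reduce top mod 1607: now compute (20/1607).
Pull out 2^2: since 1607 ≡ 7 (mod 8), (2/1607) = +1, so (2/1607)^2 = +1.
Reciprocity: 5 ≡ 1 and 1607 ≡ 3 (mod 4), so (5/1607) = +(1607/5).
Reduce top mod 5: now compute (2/5).
Pull out 2: since 5 ≡ 5 (mod 8), (2/5) = -1.
Reached (1/5) = 1. Collecting the sign flips along the way, the symbol is +1.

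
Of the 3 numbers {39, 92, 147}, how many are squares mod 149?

(39/149) = +1 → QR.
(92/149) = -1 → non-residue.
(147/149) = -1 → non-residue.
Total quadratic residues among the 3: 1.

1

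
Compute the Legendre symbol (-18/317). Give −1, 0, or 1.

-1

Euler's criterion: (-18/317) ≡ 299^158 (mod 317).
299^2 ≡ 7 (mod 317)
299^4 ≡ 49 (mod 317)
299^8 ≡ 182 (mod 317)
299^16 ≡ 156 (mod 317)
299^32 ≡ 244 (mod 317)
299^64 ≡ 257 (mod 317)
299^128 ≡ 113 (mod 317)
299^158 = 299^(128+16+8+4+2) ≡ 316 (mod 317).
Result is 316 ≡ −1, so (-18/317) = −1.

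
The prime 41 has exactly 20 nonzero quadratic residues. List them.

Square k = 1,…,20 (k and 41−k give the same square):
1²=1, 2²=4, 3²=9, 4²=16, 5²=25, 6²=36, 7²≡8, 8²≡23, 9²≡40, 10²≡18, 11²≡39, 12²≡21, 13²≡5, 14²≡32, 15²≡20, 16²≡10, 17²≡2, 18²≡37, 19²≡33, 20²≡31 (mod 41).
So the quadratic residues mod 41 are {1, 2, 4, 5, 8, 9, 10, 16, 18, 20, 21, 23, 25, 31, 32, 33, 36, 37, 39, 40}.

1 2 4 5 8 9 10 16 18 20 21 23 25 31 32 33 36 37 39 40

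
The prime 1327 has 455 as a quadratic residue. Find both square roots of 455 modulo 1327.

176, 1151

Since 1327 ≡ 3 (mod 4), a square root of 455 is 455^((1327+1)/4) = 455^332 mod 1327.
Repeated squaring: 455^2≡13, 455^4≡169, 455^8≡694, 455^16≡1262, 455^32≡244, 455^64≡1148, 455^128≡193, 455^256≡93 (mod 1327).
455^332 = 455^(256+64+8+4) ≡ 176 (mod 1327).
Check: 176² = 30976 ≡ 455 (mod 1327). The two roots are 176 and 1151.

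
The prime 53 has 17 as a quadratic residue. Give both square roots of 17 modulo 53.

21, 32

53 ≡ 1 (mod 4), so we find a root by search.
Trying successive values, 21² = 441 ≡ 17 (mod 53). The other root is 53 − 21 = 32.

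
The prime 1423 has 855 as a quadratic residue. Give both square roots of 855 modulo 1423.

Since 1423 ≡ 3 (mod 4), a square root of 855 is 855^((1423+1)/4) = 855^356 mod 1423.
Repeated squaring: 855^2≡1026, 855^4≡1079, 855^8≡227, 855^16≡301, 855^32≡952, 855^64≡1276, 855^128≡264, 855^256≡1392 (mod 1423).
855^356 = 855^(256+64+32+4) ≡ 1319 (mod 1423).
Check: 1319² = 1739761 ≡ 855 (mod 1423). The two roots are 104 and 1319.

104, 1319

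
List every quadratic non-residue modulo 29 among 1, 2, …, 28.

2, 3, 8, 10, 11, 12, 14, 15, 17, 18, 19, 21, 26, 27

Square k = 1,…,14 (k and 29−k give the same square):
1²=1, 2²=4, 3²=9, 4²=16, 5²=25, 6²≡7, 7²≡20, 8²≡6, 9²≡23, 10²≡13, 11²≡5, 12²≡28, 13²≡24, 14²≡22 (mod 29).
The residues are {1, 4, 5, 6, 7, 9, 13, 16, 20, 22, 23, 24, 25, 28}; the non-residues are the remaining 14 nonzero classes.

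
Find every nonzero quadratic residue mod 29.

Square k = 1,…,14 (k and 29−k give the same square):
1²=1, 2²=4, 3²=9, 4²=16, 5²=25, 6²≡7, 7²≡20, 8²≡6, 9²≡23, 10²≡13, 11²≡5, 12²≡28, 13²≡24, 14²≡22 (mod 29).
So the quadratic residues mod 29 are {1, 4, 5, 6, 7, 9, 13, 16, 20, 22, 23, 24, 25, 28}.

1, 4, 5, 6, 7, 9, 13, 16, 20, 22, 23, 24, 25, 28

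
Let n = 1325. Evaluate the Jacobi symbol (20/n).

Pull out 2^2: since 1325 ≡ 5 (mod 8), (2/1325) = -1, so (2/1325)^2 = +1.
Reciprocity: 5 ≡ 1 and 1325 ≡ 1 (mod 4), so (5/1325) = +(1325/5).
Reduce top mod 5: now compute (0/5).
Top reduces to 0: gcd > 1, so the symbol is 0.

0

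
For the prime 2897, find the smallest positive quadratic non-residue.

3

(2/2897) = +1, so 2 is a residue.
(3/2897) = −1, so 3 is the smallest positive non-residue mod 2897.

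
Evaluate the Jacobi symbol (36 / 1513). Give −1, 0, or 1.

Pull out 2^2: since 1513 ≡ 1 (mod 8), (2/1513) = +1, so (2/1513)^2 = +1.
Reciprocity: 9 ≡ 1 and 1513 ≡ 1 (mod 4), so (9/1513) = +(1513/9).
Reduce top mod 9: now compute (1/9).
Reached (1/9) = 1. Collecting the sign flips along the way, the symbol is +1.

1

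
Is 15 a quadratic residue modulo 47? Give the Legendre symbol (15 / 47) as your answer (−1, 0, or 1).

-1

Reciprocity: 15 ≡ 3 and 47 ≡ 3 (mod 4), so (15/47) = −(47/15).
Reduce top mod 15: now compute (2/15).
Pull out 2: since 15 ≡ 7 (mod 8), (2/15) = +1.
Reached (1/15) = 1. Collecting the sign flips along the way, the symbol is -1.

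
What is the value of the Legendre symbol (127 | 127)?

0

First reduce: 127 ≡ 0 (mod 127).
Top reduces to 0: gcd > 1, so the symbol is 0.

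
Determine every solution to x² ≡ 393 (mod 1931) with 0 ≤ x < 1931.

Since 1931 ≡ 3 (mod 4), a square root of 393 is 393^((1931+1)/4) = 393^483 mod 1931.
Repeated squaring: 393^2≡1900, 393^4≡961, 393^8≡503, 393^16≡48, 393^32≡373, 393^64≡97, 393^128≡1685, 393^256≡655 (mod 1931).
393^483 = 393^(256+128+64+32+2+1) ≡ 1206 (mod 1931).
Check: 1206² = 1454436 ≡ 393 (mod 1931). The two roots are 725 and 1206.

725, 1206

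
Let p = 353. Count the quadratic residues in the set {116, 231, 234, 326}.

(116/353) = +1 → QR.
(231/353) = +1 → QR.
(234/353) = -1 → non-residue.
(326/353) = -1 → non-residue.
Total quadratic residues among the 4: 2.

2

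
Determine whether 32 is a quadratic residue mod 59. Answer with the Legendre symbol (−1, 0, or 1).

-1

Euler's criterion: (32/59) ≡ 32^29 (mod 59).
32^2 ≡ 21 (mod 59)
32^4 ≡ 28 (mod 59)
32^8 ≡ 17 (mod 59)
32^16 ≡ 53 (mod 59)
32^29 = 32^(16+8+4+1) ≡ 58 (mod 59).
Result is 58 ≡ −1, so (32/59) = −1.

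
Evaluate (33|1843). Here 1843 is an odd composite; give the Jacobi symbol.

Reciprocity: 33 ≡ 1 and 1843 ≡ 3 (mod 4), so (33/1843) = +(1843/33).
Reduce top mod 33: now compute (28/33).
Pull out 2^2: since 33 ≡ 1 (mod 8), (2/33) = +1, so (2/33)^2 = +1.
Reciprocity: 7 ≡ 3 and 33 ≡ 1 (mod 4), so (7/33) = +(33/7).
Reduce top mod 7: now compute (5/7).
Reciprocity: 5 ≡ 1 and 7 ≡ 3 (mod 4), so (5/7) = +(7/5).
Reduce top mod 5: now compute (2/5).
Pull out 2: since 5 ≡ 5 (mod 8), (2/5) = -1.
Reached (1/5) = 1. Collecting the sign flips along the way, the symbol is -1.

-1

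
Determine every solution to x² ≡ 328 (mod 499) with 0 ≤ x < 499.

223, 276

Since 499 ≡ 3 (mod 4), a square root of 328 is 328^((499+1)/4) = 328^125 mod 499.
Repeated squaring: 328^2≡299, 328^4≡80, 328^8≡412, 328^16≡84, 328^32≡70, 328^64≡409 (mod 499).
328^125 = 328^(64+32+16+8+4+1) ≡ 276 (mod 499).
Check: 276² = 76176 ≡ 328 (mod 499). The two roots are 223 and 276.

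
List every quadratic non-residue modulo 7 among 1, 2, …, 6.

Square k = 1,…,3 (k and 7−k give the same square):
1²=1, 2²=4, 3²≡2 (mod 7).
The residues are {1, 2, 4}; the non-residues are the remaining 3 nonzero classes.

3, 5, 6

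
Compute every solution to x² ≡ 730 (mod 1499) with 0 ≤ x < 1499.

Since 1499 ≡ 3 (mod 4), a square root of 730 is 730^((1499+1)/4) = 730^375 mod 1499.
Repeated squaring: 730^2≡755, 730^4≡405, 730^8≡634, 730^16≡224, 730^32≡709, 730^64≡516, 730^128≡933, 730^256≡1069 (mod 1499).
730^375 = 730^(256+64+32+16+4+2+1) ≡ 944 (mod 1499).
Check: 944² = 891136 ≡ 730 (mod 1499). The two roots are 555 and 944.

555, 944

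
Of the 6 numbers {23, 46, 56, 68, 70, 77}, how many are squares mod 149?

2

(23/149) = -1 → non-residue.
(46/149) = +1 → QR.
(56/149) = -1 → non-residue.
(68/149) = +1 → QR.
(70/149) = -1 → non-residue.
(77/149) = -1 → non-residue.
Total quadratic residues among the 6: 2.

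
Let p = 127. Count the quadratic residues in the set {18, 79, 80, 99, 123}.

(18/127) = +1 → QR.
(79/127) = +1 → QR.
(80/127) = -1 → non-residue.
(99/127) = +1 → QR.
(123/127) = -1 → non-residue.
Total quadratic residues among the 5: 3.

3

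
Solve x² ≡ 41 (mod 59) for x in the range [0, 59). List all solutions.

10, 49

Since 59 ≡ 3 (mod 4), a square root of 41 is 41^((59+1)/4) = 41^15 mod 59.
Repeated squaring: 41^2≡29, 41^4≡15, 41^8≡48 (mod 59).
41^15 = 41^(8+4+2+1) ≡ 49 (mod 59).
Check: 49² = 2401 ≡ 41 (mod 59). The two roots are 10 and 49.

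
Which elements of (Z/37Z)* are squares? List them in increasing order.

Square k = 1,…,18 (k and 37−k give the same square):
1²=1, 2²=4, 3²=9, 4²=16, 5²=25, 6²=36, 7²≡12, 8²≡27, 9²≡7, 10²≡26, 11²≡10, 12²≡33, 13²≡21, 14²≡11, 15²≡3, 16²≡34, 17²≡30, 18²≡28 (mod 37).
So the quadratic residues mod 37 are {1, 3, 4, 7, 9, 10, 11, 12, 16, 21, 25, 26, 27, 28, 30, 33, 34, 36}.

1 3 4 7 9 10 11 12 16 21 25 26 27 28 30 33 34 36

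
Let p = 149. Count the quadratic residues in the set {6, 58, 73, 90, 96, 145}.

4

(6/149) = +1 → QR.
(58/149) = -1 → non-residue.
(73/149) = +1 → QR.
(90/149) = -1 → non-residue.
(96/149) = +1 → QR.
(145/149) = +1 → QR.
Total quadratic residues among the 6: 4.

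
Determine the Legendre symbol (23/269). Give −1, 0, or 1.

1

Euler's criterion: (23/269) ≡ 23^134 (mod 269).
23^2 ≡ 260 (mod 269)
23^4 ≡ 81 (mod 269)
23^8 ≡ 105 (mod 269)
23^16 ≡ 265 (mod 269)
23^32 ≡ 16 (mod 269)
23^64 ≡ 256 (mod 269)
23^128 ≡ 169 (mod 269)
23^134 = 23^(128+4+2) ≡ 1 (mod 269).
Result is 1, so (23/269) = 1.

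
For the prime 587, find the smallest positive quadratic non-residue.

(2/587) = −1, so 2 is the smallest positive non-residue mod 587.

2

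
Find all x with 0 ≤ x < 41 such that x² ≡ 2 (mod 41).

17, 24

41 ≡ 1 (mod 4), so we find a root by search.
Trying successive values, 17² = 289 ≡ 2 (mod 41). The other root is 41 − 17 = 24.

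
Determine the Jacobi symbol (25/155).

0

Reciprocity: 25 ≡ 1 and 155 ≡ 3 (mod 4), so (25/155) = +(155/25).
Reduce top mod 25: now compute (5/25).
Reciprocity: 5 ≡ 1 and 25 ≡ 1 (mod 4), so (5/25) = +(25/5).
Reduce top mod 5: now compute (0/5).
Top reduces to 0: gcd > 1, so the symbol is 0.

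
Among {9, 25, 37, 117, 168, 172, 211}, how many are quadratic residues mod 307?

(9/307) = +1 → QR.
(25/307) = +1 → QR.
(37/307) = +1 → QR.
(117/307) = -1 → non-residue.
(168/307) = +1 → QR.
(172/307) = -1 → non-residue.
(211/307) = -1 → non-residue.
Total quadratic residues among the 7: 4.

4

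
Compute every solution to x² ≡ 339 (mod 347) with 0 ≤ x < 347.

Since 347 ≡ 3 (mod 4), a square root of 339 is 339^((347+1)/4) = 339^87 mod 347.
Repeated squaring: 339^2≡64, 339^4≡279, 339^8≡113, 339^16≡277, 339^32≡42, 339^64≡29 (mod 347).
339^87 = 339^(64+16+4+2+1) ≡ 133 (mod 347).
Check: 133² = 17689 ≡ 339 (mod 347). The two roots are 133 and 214.

133, 214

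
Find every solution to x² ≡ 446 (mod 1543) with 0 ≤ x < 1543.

Since 1543 ≡ 3 (mod 4), a square root of 446 is 446^((1543+1)/4) = 446^386 mod 1543.
Repeated squaring: 446^2≡1412, 446^4≡188, 446^8≡1398, 446^16≡966, 446^32≡1184, 446^64≡812, 446^128≡483, 446^256≡296 (mod 1543).
446^386 = 446^(256+128+2) ≡ 126 (mod 1543).
Check: 126² = 15876 ≡ 446 (mod 1543). The two roots are 126 and 1417.

126, 1417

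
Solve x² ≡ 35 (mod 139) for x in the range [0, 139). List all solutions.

69, 70

Since 139 ≡ 3 (mod 4), a square root of 35 is 35^((139+1)/4) = 35^35 mod 139.
Repeated squaring: 35^2≡113, 35^4≡120, 35^8≡83, 35^16≡78, 35^32≡107 (mod 139).
35^35 = 35^(32+2+1) ≡ 69 (mod 139).
Check: 69² = 4761 ≡ 35 (mod 139). The two roots are 69 and 70.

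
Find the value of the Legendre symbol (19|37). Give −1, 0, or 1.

-1

Reciprocity: 19 ≡ 3 and 37 ≡ 1 (mod 4), so (19/37) = +(37/19).
Reduce top mod 19: now compute (18/19).
Pull out 2: since 19 ≡ 3 (mod 8), (2/19) = -1.
Reciprocity: 9 ≡ 1 and 19 ≡ 3 (mod 4), so (9/19) = +(19/9).
Reduce top mod 9: now compute (1/9).
Reached (1/9) = 1. Collecting the sign flips along the way, the symbol is -1.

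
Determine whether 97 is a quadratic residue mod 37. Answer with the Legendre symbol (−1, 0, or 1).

-1

Euler's criterion: (97/37) ≡ 23^18 (mod 37).
23^2 ≡ 11 (mod 37)
23^4 ≡ 10 (mod 37)
23^8 ≡ 26 (mod 37)
23^16 ≡ 10 (mod 37)
23^18 = 23^(16+2) ≡ 36 (mod 37).
Result is 36 ≡ −1, so (97/37) = −1.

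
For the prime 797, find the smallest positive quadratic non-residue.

(2/797) = −1, so 2 is the smallest positive non-residue mod 797.

2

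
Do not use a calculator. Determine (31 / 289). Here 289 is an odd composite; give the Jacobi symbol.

Reciprocity: 31 ≡ 3 and 289 ≡ 1 (mod 4), so (31/289) = +(289/31).
Reduce top mod 31: now compute (10/31).
Pull out 2: since 31 ≡ 7 (mod 8), (2/31) = +1.
Reciprocity: 5 ≡ 1 and 31 ≡ 3 (mod 4), so (5/31) = +(31/5).
Reduce top mod 5: now compute (1/5).
Reached (1/5) = 1. Collecting the sign flips along the way, the symbol is +1.

1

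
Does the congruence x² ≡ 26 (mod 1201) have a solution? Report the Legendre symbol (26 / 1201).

Pull out 2: since 1201 ≡ 1 (mod 8), (2/1201) = +1.
Reciprocity: 13 ≡ 1 and 1201 ≡ 1 (mod 4), so (13/1201) = +(1201/13).
Reduce top mod 13: now compute (5/13).
Reciprocity: 5 ≡ 1 and 13 ≡ 1 (mod 4), so (5/13) = +(13/5).
Reduce top mod 5: now compute (3/5).
Reciprocity: 3 ≡ 3 and 5 ≡ 1 (mod 4), so (3/5) = +(5/3).
Reduce top mod 3: now compute (2/3).
Pull out 2: since 3 ≡ 3 (mod 8), (2/3) = -1.
Reached (1/3) = 1. Collecting the sign flips along the way, the symbol is -1.

-1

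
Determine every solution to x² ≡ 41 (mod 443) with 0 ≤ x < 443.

22, 421

Since 443 ≡ 3 (mod 4), a square root of 41 is 41^((443+1)/4) = 41^111 mod 443.
Repeated squaring: 41^2≡352, 41^4≡307, 41^8≡333, 41^16≡139, 41^32≡272, 41^64≡3 (mod 443).
41^111 = 41^(64+32+8+4+2+1) ≡ 22 (mod 443).
Check: 22² = 484 ≡ 41 (mod 443). The two roots are 22 and 421.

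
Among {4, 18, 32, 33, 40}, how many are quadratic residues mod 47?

(4/47) = +1 → QR.
(18/47) = +1 → QR.
(32/47) = +1 → QR.
(33/47) = -1 → non-residue.
(40/47) = -1 → non-residue.
Total quadratic residues among the 5: 3.

3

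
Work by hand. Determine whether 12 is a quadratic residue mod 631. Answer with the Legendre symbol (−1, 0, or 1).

Pull out 2^2: since 631 ≡ 7 (mod 8), (2/631) = +1, so (2/631)^2 = +1.
Reciprocity: 3 ≡ 3 and 631 ≡ 3 (mod 4), so (3/631) = −(631/3).
Reduce top mod 3: now compute (1/3).
Reached (1/3) = 1. Collecting the sign flips along the way, the symbol is -1.

-1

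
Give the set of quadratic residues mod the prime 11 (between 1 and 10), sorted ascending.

1 3 4 5 9

Square k = 1,…,5 (k and 11−k give the same square):
1²=1, 2²=4, 3²=9, 4²≡5, 5²≡3 (mod 11).
So the quadratic residues mod 11 are {1, 3, 4, 5, 9}.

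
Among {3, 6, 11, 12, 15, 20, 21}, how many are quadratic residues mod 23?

3

(3/23) = +1 → QR.
(6/23) = +1 → QR.
(11/23) = -1 → non-residue.
(12/23) = +1 → QR.
(15/23) = -1 → non-residue.
(20/23) = -1 → non-residue.
(21/23) = -1 → non-residue.
Total quadratic residues among the 7: 3.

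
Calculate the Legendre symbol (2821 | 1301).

First reduce: 2821 ≡ 219 (mod 1301).
Reciprocity: 219 ≡ 3 and 1301 ≡ 1 (mod 4), so (219/1301) = +(1301/219).
Reduce top mod 219: now compute (206/219).
Pull out 2: since 219 ≡ 3 (mod 8), (2/219) = -1.
Reciprocity: 103 ≡ 3 and 219 ≡ 3 (mod 4), so (103/219) = −(219/103).
Reduce top mod 103: now compute (13/103).
Reciprocity: 13 ≡ 1 and 103 ≡ 3 (mod 4), so (13/103) = +(103/13).
Reduce top mod 13: now compute (12/13).
Pull out 2^2: since 13 ≡ 5 (mod 8), (2/13) = -1, so (2/13)^2 = +1.
Reciprocity: 3 ≡ 3 and 13 ≡ 1 (mod 4), so (3/13) = +(13/3).
Reduce top mod 3: now compute (1/3).
Reached (1/3) = 1. Collecting the sign flips along the way, the symbol is +1.

1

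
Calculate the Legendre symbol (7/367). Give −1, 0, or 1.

1

Reciprocity: 7 ≡ 3 and 367 ≡ 3 (mod 4), so (7/367) = −(367/7).
Reduce top mod 7: now compute (3/7).
Reciprocity: 3 ≡ 3 and 7 ≡ 3 (mod 4), so (3/7) = −(7/3).
Reduce top mod 3: now compute (1/3).
Reached (1/3) = 1. Collecting the sign flips along the way, the symbol is +1.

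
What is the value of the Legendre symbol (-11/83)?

-1

First reduce: -11 ≡ 72 (mod 83).
Pull out 2^3: since 83 ≡ 3 (mod 8), (2/83) = -1, so (2/83)^3 = -1.
Reciprocity: 9 ≡ 1 and 83 ≡ 3 (mod 4), so (9/83) = +(83/9).
Reduce top mod 9: now compute (2/9).
Pull out 2: since 9 ≡ 1 (mod 8), (2/9) = +1.
Reached (1/9) = 1. Collecting the sign flips along the way, the symbol is -1.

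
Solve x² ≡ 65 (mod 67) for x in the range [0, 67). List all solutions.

Since 67 ≡ 3 (mod 4), a square root of 65 is 65^((67+1)/4) = 65^17 mod 67.
Repeated squaring: 65^2≡4, 65^4≡16, 65^8≡55, 65^16≡10 (mod 67).
65^17 = 65^(16+1) ≡ 47 (mod 67).
Check: 47² = 2209 ≡ 65 (mod 67). The two roots are 20 and 47.

20, 47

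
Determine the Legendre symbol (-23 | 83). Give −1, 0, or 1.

-1

First reduce: -23 ≡ 60 (mod 83).
Pull out 2^2: since 83 ≡ 3 (mod 8), (2/83) = -1, so (2/83)^2 = +1.
Reciprocity: 15 ≡ 3 and 83 ≡ 3 (mod 4), so (15/83) = −(83/15).
Reduce top mod 15: now compute (8/15).
Pull out 2^3: since 15 ≡ 7 (mod 8), (2/15) = +1, so (2/15)^3 = +1.
Reached (1/15) = 1. Collecting the sign flips along the way, the symbol is -1.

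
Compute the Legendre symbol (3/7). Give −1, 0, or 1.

-1

Euler's criterion: (3/7) ≡ 3^3 (mod 7).
3^2 ≡ 2 (mod 7)
3^3 = 3^(2+1) ≡ 6 (mod 7).
Result is 6 ≡ −1, so (3/7) = −1.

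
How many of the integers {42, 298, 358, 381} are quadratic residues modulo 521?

1

(42/521) = +1 → QR.
(298/521) = -1 → non-residue.
(358/521) = -1 → non-residue.
(381/521) = -1 → non-residue.
Total quadratic residues among the 4: 1.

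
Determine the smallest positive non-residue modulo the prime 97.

5

(2/97) = +1, so 2 is a residue.
(3/97) = +1, so 3 is a residue.
(4/97) = +1, so 4 is a residue.
(5/97) = −1, so 5 is the smallest positive non-residue mod 97.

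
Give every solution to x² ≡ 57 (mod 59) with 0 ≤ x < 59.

Since 59 ≡ 3 (mod 4), a square root of 57 is 57^((59+1)/4) = 57^15 mod 59.
Repeated squaring: 57^2≡4, 57^4≡16, 57^8≡20 (mod 59).
57^15 = 57^(8+4+2+1) ≡ 36 (mod 59).
Check: 36² = 1296 ≡ 57 (mod 59). The two roots are 23 and 36.

23, 36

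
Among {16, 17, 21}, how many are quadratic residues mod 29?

1

(16/29) = +1 → QR.
(17/29) = -1 → non-residue.
(21/29) = -1 → non-residue.
Total quadratic residues among the 3: 1.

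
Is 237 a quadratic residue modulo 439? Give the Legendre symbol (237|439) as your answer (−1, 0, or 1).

Euler's criterion: (237/439) ≡ 237^219 (mod 439).
237^2 ≡ 416 (mod 439)
237^4 ≡ 90 (mod 439)
237^8 ≡ 198 (mod 439)
237^16 ≡ 133 (mod 439)
237^32 ≡ 129 (mod 439)
237^64 ≡ 398 (mod 439)
237^128 ≡ 364 (mod 439)
237^219 = 237^(128+64+16+8+2+1) ≡ 1 (mod 439).
Result is 1, so (237/439) = 1.

1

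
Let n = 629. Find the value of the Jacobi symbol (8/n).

Pull out 2^3: since 629 ≡ 5 (mod 8), (2/629) = -1, so (2/629)^3 = -1.
Reached (1/629) = 1. Collecting the sign flips along the way, the symbol is -1.

-1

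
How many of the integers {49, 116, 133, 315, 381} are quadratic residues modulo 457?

4

(49/457) = +1 → QR.
(116/457) = +1 → QR.
(133/457) = +1 → QR.
(315/457) = -1 → non-residue.
(381/457) = +1 → QR.
Total quadratic residues among the 5: 4.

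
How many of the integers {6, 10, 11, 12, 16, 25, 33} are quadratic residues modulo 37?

6

(6/37) = -1 → non-residue.
(10/37) = +1 → QR.
(11/37) = +1 → QR.
(12/37) = +1 → QR.
(16/37) = +1 → QR.
(25/37) = +1 → QR.
(33/37) = +1 → QR.
Total quadratic residues among the 7: 6.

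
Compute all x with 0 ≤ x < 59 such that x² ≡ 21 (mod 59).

27, 32

Since 59 ≡ 3 (mod 4), a square root of 21 is 21^((59+1)/4) = 21^15 mod 59.
Repeated squaring: 21^2≡28, 21^4≡17, 21^8≡53 (mod 59).
21^15 = 21^(8+4+2+1) ≡ 27 (mod 59).
Check: 27² = 729 ≡ 21 (mod 59). The two roots are 27 and 32.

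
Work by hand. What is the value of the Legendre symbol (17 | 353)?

Reciprocity: 17 ≡ 1 and 353 ≡ 1 (mod 4), so (17/353) = +(353/17).
Reduce top mod 17: now compute (13/17).
Reciprocity: 13 ≡ 1 and 17 ≡ 1 (mod 4), so (13/17) = +(17/13).
Reduce top mod 13: now compute (4/13).
Pull out 2^2: since 13 ≡ 5 (mod 8), (2/13) = -1, so (2/13)^2 = +1.
Reached (1/13) = 1. Collecting the sign flips along the way, the symbol is +1.

1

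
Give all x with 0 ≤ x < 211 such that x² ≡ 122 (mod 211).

Since 211 ≡ 3 (mod 4), a square root of 122 is 122^((211+1)/4) = 122^53 mod 211.
Repeated squaring: 122^2≡114, 122^4≡125, 122^8≡11, 122^16≡121, 122^32≡82 (mod 211).
122^53 = 122^(32+16+4+1) ≡ 79 (mod 211).
Check: 79² = 6241 ≡ 122 (mod 211). The two roots are 79 and 132.

79, 132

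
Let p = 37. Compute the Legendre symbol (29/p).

Reciprocity: 29 ≡ 1 and 37 ≡ 1 (mod 4), so (29/37) = +(37/29).
Reduce top mod 29: now compute (8/29).
Pull out 2^3: since 29 ≡ 5 (mod 8), (2/29) = -1, so (2/29)^3 = -1.
Reached (1/29) = 1. Collecting the sign flips along the way, the symbol is -1.

-1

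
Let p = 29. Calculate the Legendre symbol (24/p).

1

Pull out 2^3: since 29 ≡ 5 (mod 8), (2/29) = -1, so (2/29)^3 = -1.
Reciprocity: 3 ≡ 3 and 29 ≡ 1 (mod 4), so (3/29) = +(29/3).
Reduce top mod 3: now compute (2/3).
Pull out 2: since 3 ≡ 3 (mod 8), (2/3) = -1.
Reached (1/3) = 1. Collecting the sign flips along the way, the symbol is +1.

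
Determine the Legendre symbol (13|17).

Reciprocity: 13 ≡ 1 and 17 ≡ 1 (mod 4), so (13/17) = +(17/13).
Reduce top mod 13: now compute (4/13).
Pull out 2^2: since 13 ≡ 5 (mod 8), (2/13) = -1, so (2/13)^2 = +1.
Reached (1/13) = 1. Collecting the sign flips along the way, the symbol is +1.

1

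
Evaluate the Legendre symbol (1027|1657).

1

Reciprocity: 1027 ≡ 3 and 1657 ≡ 1 (mod 4), so (1027/1657) = +(1657/1027).
Reduce top mod 1027: now compute (630/1027).
Pull out 2: since 1027 ≡ 3 (mod 8), (2/1027) = -1.
Reciprocity: 315 ≡ 3 and 1027 ≡ 3 (mod 4), so (315/1027) = −(1027/315).
Reduce top mod 315: now compute (82/315).
Pull out 2: since 315 ≡ 3 (mod 8), (2/315) = -1.
Reciprocity: 41 ≡ 1 and 315 ≡ 3 (mod 4), so (41/315) = +(315/41).
Reduce top mod 41: now compute (28/41).
Pull out 2^2: since 41 ≡ 1 (mod 8), (2/41) = +1, so (2/41)^2 = +1.
Reciprocity: 7 ≡ 3 and 41 ≡ 1 (mod 4), so (7/41) = +(41/7).
Reduce top mod 7: now compute (6/7).
Pull out 2: since 7 ≡ 7 (mod 8), (2/7) = +1.
Reciprocity: 3 ≡ 3 and 7 ≡ 3 (mod 4), so (3/7) = −(7/3).
Reduce top mod 3: now compute (1/3).
Reached (1/3) = 1. Collecting the sign flips along the way, the symbol is +1.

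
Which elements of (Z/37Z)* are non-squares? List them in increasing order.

2, 5, 6, 8, 13, 14, 15, 17, 18, 19, 20, 22, 23, 24, 29, 31, 32, 35

Square k = 1,…,18 (k and 37−k give the same square):
1²=1, 2²=4, 3²=9, 4²=16, 5²=25, 6²=36, 7²≡12, 8²≡27, 9²≡7, 10²≡26, 11²≡10, 12²≡33, 13²≡21, 14²≡11, 15²≡3, 16²≡34, 17²≡30, 18²≡28 (mod 37).
The residues are {1, 3, 4, 7, 9, 10, 11, 12, 16, 21, 25, 26, 27, 28, 30, 33, 34, 36}; the non-residues are the remaining 18 nonzero classes.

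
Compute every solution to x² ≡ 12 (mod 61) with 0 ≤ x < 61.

61 ≡ 1 (mod 4), so we find a root by search.
Trying successive values, 16² = 256 ≡ 12 (mod 61). The other root is 61 − 16 = 45.

16, 45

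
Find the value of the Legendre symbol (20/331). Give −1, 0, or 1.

1

Euler's criterion: (20/331) ≡ 20^165 (mod 331).
20^2 ≡ 69 (mod 331)
20^4 ≡ 127 (mod 331)
20^8 ≡ 241 (mod 331)
20^16 ≡ 156 (mod 331)
20^32 ≡ 173 (mod 331)
20^64 ≡ 139 (mod 331)
20^128 ≡ 123 (mod 331)
20^165 = 20^(128+32+4+1) ≡ 1 (mod 331).
Result is 1, so (20/331) = 1.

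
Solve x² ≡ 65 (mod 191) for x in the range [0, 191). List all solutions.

16, 175

Since 191 ≡ 3 (mod 4), a square root of 65 is 65^((191+1)/4) = 65^48 mod 191.
Repeated squaring: 65^2≡23, 65^4≡147, 65^8≡26, 65^16≡103, 65^32≡104 (mod 191).
65^48 = 65^(32+16) ≡ 16 (mod 191).
Check: 16² = 256 ≡ 65 (mod 191). The two roots are 16 and 175.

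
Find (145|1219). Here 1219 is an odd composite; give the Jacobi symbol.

Reciprocity: 145 ≡ 1 and 1219 ≡ 3 (mod 4), so (145/1219) = +(1219/145).
Reduce top mod 145: now compute (59/145).
Reciprocity: 59 ≡ 3 and 145 ≡ 1 (mod 4), so (59/145) = +(145/59).
Reduce top mod 59: now compute (27/59).
Reciprocity: 27 ≡ 3 and 59 ≡ 3 (mod 4), so (27/59) = −(59/27).
Reduce top mod 27: now compute (5/27).
Reciprocity: 5 ≡ 1 and 27 ≡ 3 (mod 4), so (5/27) = +(27/5).
Reduce top mod 5: now compute (2/5).
Pull out 2: since 5 ≡ 5 (mod 8), (2/5) = -1.
Reached (1/5) = 1. Collecting the sign flips along the way, the symbol is +1.

1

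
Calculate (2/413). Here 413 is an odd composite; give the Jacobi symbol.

-1

Pull out 2: since 413 ≡ 5 (mod 8), (2/413) = -1.
Reached (1/413) = 1. Collecting the sign flips along the way, the symbol is -1.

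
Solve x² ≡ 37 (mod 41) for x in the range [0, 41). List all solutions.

18, 23

41 ≡ 1 (mod 4), so we find a root by search.
Trying successive values, 18² = 324 ≡ 37 (mod 41). The other root is 41 − 18 = 23.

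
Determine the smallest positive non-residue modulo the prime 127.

(2/127) = +1, so 2 is a residue.
(3/127) = −1, so 3 is the smallest positive non-residue mod 127.

3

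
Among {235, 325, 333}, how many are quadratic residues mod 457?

(235/457) = -1 → non-residue.
(325/457) = -1 → non-residue.
(333/457) = -1 → non-residue.
Total quadratic residues among the 3: 0.

0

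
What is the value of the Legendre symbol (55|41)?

Euler's criterion: (55/41) ≡ 14^20 (mod 41).
14^2 ≡ 32 (mod 41)
14^4 ≡ 40 (mod 41)
14^8 ≡ 1 (mod 41)
14^16 ≡ 1 (mod 41)
14^20 = 14^(16+4) ≡ 40 (mod 41).
Result is 40 ≡ −1, so (55/41) = −1.

-1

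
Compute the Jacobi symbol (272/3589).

Pull out 2^4: since 3589 ≡ 5 (mod 8), (2/3589) = -1, so (2/3589)^4 = +1.
Reciprocity: 17 ≡ 1 and 3589 ≡ 1 (mod 4), so (17/3589) = +(3589/17).
Reduce top mod 17: now compute (2/17).
Pull out 2: since 17 ≡ 1 (mod 8), (2/17) = +1.
Reached (1/17) = 1. Collecting the sign flips along the way, the symbol is +1.

1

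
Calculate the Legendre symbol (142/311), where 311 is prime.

Pull out 2: since 311 ≡ 7 (mod 8), (2/311) = +1.
Reciprocity: 71 ≡ 3 and 311 ≡ 3 (mod 4), so (71/311) = −(311/71).
Reduce top mod 71: now compute (27/71).
Reciprocity: 27 ≡ 3 and 71 ≡ 3 (mod 4), so (27/71) = −(71/27).
Reduce top mod 27: now compute (17/27).
Reciprocity: 17 ≡ 1 and 27 ≡ 3 (mod 4), so (17/27) = +(27/17).
Reduce top mod 17: now compute (10/17).
Pull out 2: since 17 ≡ 1 (mod 8), (2/17) = +1.
Reciprocity: 5 ≡ 1 and 17 ≡ 1 (mod 4), so (5/17) = +(17/5).
Reduce top mod 5: now compute (2/5).
Pull out 2: since 5 ≡ 5 (mod 8), (2/5) = -1.
Reached (1/5) = 1. Collecting the sign flips along the way, the symbol is -1.

-1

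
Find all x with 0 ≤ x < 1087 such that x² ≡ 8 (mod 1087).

66, 1021

Since 1087 ≡ 3 (mod 4), a square root of 8 is 8^((1087+1)/4) = 8^272 mod 1087.
Repeated squaring: 8^2≡64, 8^4≡835, 8^8≡458, 8^16≡1060, 8^32≡729, 8^64≡985, 8^128≡621, 8^256≡843 (mod 1087).
8^272 = 8^(256+16) ≡ 66 (mod 1087).
Check: 66² = 4356 ≡ 8 (mod 1087). The two roots are 66 and 1021.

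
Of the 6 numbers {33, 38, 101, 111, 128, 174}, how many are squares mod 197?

3

(33/197) = +1 → QR.
(38/197) = -1 → non-residue.
(101/197) = +1 → QR.
(111/197) = -1 → non-residue.
(128/197) = -1 → non-residue.
(174/197) = +1 → QR.
Total quadratic residues among the 6: 3.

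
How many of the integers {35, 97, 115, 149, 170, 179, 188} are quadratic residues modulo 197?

2

(35/197) = -1 → non-residue.
(97/197) = +1 → QR.
(115/197) = -1 → non-residue.
(149/197) = -1 → non-residue.
(170/197) = -1 → non-residue.
(179/197) = -1 → non-residue.
(188/197) = +1 → QR.
Total quadratic residues among the 7: 2.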